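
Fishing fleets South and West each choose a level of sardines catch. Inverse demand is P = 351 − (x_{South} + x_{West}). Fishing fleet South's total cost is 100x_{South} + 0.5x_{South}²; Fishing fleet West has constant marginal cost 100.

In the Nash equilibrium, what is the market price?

200.4

Fishing fleet South's profit: π = x_{South}(351 − (x_{South} + x_{West})) − 100x_{South} − 0.5x_{South}².
∂π/∂x_{South} = 251 − 3x_{South} − x_{West} = 0, so x_{South} = 251/3 − (1/3)x_{West}.
For West: ∂π/∂x_{West} = 251 − 2x_{West} − x_{South} = 0 ⇒ x_{West} = 125.5 − 0.5x_{South}.
Plugging x_{West} into South's best response: x_{South} = 251/3 − (1/3)(125.5 − 0.5x_{South}) ⇒ (5/6)x_{South} = 251/6, so x_{South} = 50.2.
Then x_{West} = 125.5 − 0.5·50.2 = 100.4.
Equilibrium price: P = 351 − 150.6 = 200.4.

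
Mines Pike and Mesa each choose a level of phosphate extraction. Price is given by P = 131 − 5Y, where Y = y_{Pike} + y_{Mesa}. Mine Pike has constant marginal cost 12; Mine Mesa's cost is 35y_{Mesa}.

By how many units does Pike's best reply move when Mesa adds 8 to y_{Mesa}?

-4

Mine Pike's profit: π = y_{Pike}(131 − 5(y_{Pike} + y_{Mesa})) − 12y_{Pike}.
∂π/∂y_{Pike} = 119 − 10y_{Pike} − 5y_{Mesa} = 0, so y_{Pike} = 11.9 − 0.5y_{Mesa}.
The reaction-function slope is −0.5, so an 8-unit rise in y_{Mesa} moves y_{Pike} by −0.5 × 8 = −4. Pike's best response falls — the actions are strategic substitutes.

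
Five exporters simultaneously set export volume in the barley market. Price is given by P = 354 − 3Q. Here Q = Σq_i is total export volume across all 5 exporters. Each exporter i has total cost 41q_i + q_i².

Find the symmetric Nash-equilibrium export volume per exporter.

15.65

A representative exporter's profit is π_i = q_i(354 − 3Q) − 41q_i − q_i², with Q = q_i + Σ_{j≠i} q_j.
First-order condition: 313 − 8q_i − 3Σ_{j≠i} q_j = 0.
In a symmetric equilibrium every exporter chooses the same q, so Σ_{j≠i} q_j = 4q. The condition becomes 313 − 20q = 0, giving q = 313/20 = 15.65.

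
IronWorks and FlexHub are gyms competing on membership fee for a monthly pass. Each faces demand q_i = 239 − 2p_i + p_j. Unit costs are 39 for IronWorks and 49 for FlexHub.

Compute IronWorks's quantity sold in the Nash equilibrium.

IronWorks's profit: π = (p_{IronWorks} − 39)(239 − 2p_{IronWorks} + p_{FlexHub}).
∂π/∂p_{IronWorks} = 317 − 4p_{IronWorks} + p_{FlexHub} = 0 ⇒ p_{IronWorks} = 79.25 + 0.25p_{FlexHub}.
Similarly p_{FlexHub} = 84.25 + 0.25p_{IronWorks}.
Solving the two reaction functions simultaneously: (1 − (0.25)(0.25))p_{IronWorks} = 79.25 + 0.25·84.25, so 0.9375p_{IronWorks} = 100.3125 and p_{IronWorks} = 107.
Then p_{FlexHub} = 84.25 + 0.25·107 = 111.
q_{IronWorks} = 239 − 2·107 + 111 = 136.

136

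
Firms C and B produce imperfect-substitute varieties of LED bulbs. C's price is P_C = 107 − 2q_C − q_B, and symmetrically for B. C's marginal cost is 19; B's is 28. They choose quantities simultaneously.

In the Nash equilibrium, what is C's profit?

Firm C's profit: π = q_C(107 − 2q_C − q_B) − 19q_C.
∂π/∂q_C = 88 − 4q_C − q_B = 0 ⇒ q_C = 22 − 0.25q_B.
Similarly q_B = 19.75 − 0.25q_C.
Solving the two reaction functions simultaneously: (1 − (−0.25)(−0.25))q_C = 22 − 0.25·19.75, so 0.9375q_C = 17.0625 and q_C = 18.2.
Then q_B = 19.75 − 0.25·18.2 = 15.2.
P_C = 107 − 2·18.2 − 15.2 = 55.4.
Profit = (55.4 − 19)·18.2 = 662.48.

662.48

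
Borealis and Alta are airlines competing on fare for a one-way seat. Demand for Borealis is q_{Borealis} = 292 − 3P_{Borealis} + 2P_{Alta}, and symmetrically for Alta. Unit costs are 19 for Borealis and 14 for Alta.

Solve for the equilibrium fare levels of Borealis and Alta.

Borealis's profit: π = (P_{Borealis} − 19)(292 − 3P_{Borealis} + 2P_{Alta}).
∂π/∂P_{Borealis} = 349 − 6P_{Borealis} + 2P_{Alta} = 0 ⇒ P_{Borealis} = 349/6 + (1/3)P_{Alta}.
Similarly P_{Alta} = 167/3 + (1/3)P_{Borealis}.
Substituting the second reaction function into the first: P_{Borealis} = 349/6 + (1/3)(167/3 + (1/3)P_{Borealis}), which gives (8/9)P_{Borealis} = 1381/18 ⇒ P_{Borealis} = 86.3125.
Then P_{Alta} = 167/3 + (1/3)·86.3125 = 84.4375.

86.3125, 84.4375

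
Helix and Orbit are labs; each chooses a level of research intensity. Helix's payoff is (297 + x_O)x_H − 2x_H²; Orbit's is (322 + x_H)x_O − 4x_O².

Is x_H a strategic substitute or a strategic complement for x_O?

Expanding Helix's payoff: 297x_H + x_Ox_H − 2x_H².
∂π/∂x_H = 297 + x_O − 4x_H = 0, so x_H = 74.25 + 0.25x_O.
The best-response slope dx_H/dx_O = 0.25 > 0: the reaction function is upward-sloping, so the choices are strategic complements.

strategic complements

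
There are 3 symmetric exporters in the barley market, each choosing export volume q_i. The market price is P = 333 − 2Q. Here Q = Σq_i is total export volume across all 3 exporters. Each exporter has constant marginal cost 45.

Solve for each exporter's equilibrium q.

36

A representative exporter's profit is π_i = q_i(333 − 2Q) − 45q_i, with Q = q_i + Σ_{j≠i} q_j.
First-order condition: 288 − 4q_i − 2Σ_{j≠i} q_j = 0.
In a symmetric equilibrium every exporter chooses the same q, so Σ_{j≠i} q_j = 2q. The condition becomes 288 − 8q = 0, giving q = 288/8 = 36.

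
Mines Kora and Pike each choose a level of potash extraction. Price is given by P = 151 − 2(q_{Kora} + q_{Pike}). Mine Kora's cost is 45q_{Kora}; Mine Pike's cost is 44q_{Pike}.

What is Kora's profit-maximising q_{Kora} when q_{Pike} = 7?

23

Mine Kora's profit: π = q_{Kora}(151 − 2(q_{Kora} + q_{Pike})) − 45q_{Kora}.
∂π/∂q_{Kora} = 106 − 4q_{Kora} − 2q_{Pike} = 0, so q_{Kora} = 26.5 − 0.5q_{Pike}.
At q_{Pike} = 7: q_{Kora} = 26.5 − 0.5·7 = 23.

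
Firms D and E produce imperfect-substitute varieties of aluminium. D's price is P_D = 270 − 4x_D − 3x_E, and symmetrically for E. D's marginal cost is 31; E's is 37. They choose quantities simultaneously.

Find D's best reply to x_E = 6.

Firm D's profit: π = x_D(270 − 4x_D − 3x_E) − 31x_D.
∂π/∂x_D = 239 − 8x_D − 3x_E = 0 ⇒ x_D = 29.875 − 0.375x_E.
At x_E = 6: x_D = 29.875 − 0.375·6 = 27.625.

27.625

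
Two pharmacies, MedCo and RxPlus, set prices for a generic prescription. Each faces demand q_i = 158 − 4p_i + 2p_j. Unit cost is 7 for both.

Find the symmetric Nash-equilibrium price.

MedCo's profit: π = (p_{MedCo} − 7)(158 − 4p_{MedCo} + 2p_{RxPlus}).
∂π/∂p_{MedCo} = 186 − 8p_{MedCo} + 2p_{RxPlus} = 0 ⇒ p_{MedCo} = 23.25 + 0.25p_{RxPlus}.
The game is symmetric, so in equilibrium p_{RxPlus} = p_{MedCo}: the reaction function gives 0.75p_{MedCo} = 23.25, hence p_{MedCo} = 31.

31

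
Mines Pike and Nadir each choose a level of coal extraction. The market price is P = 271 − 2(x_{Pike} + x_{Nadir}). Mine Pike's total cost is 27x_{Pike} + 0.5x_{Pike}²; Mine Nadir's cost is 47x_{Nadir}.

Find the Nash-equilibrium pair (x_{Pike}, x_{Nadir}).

Mine Pike's profit: π = x_{Pike}(271 − 2(x_{Pike} + x_{Nadir})) − 27x_{Pike} − 0.5x_{Pike}².
∂π/∂x_{Pike} = 244 − 5x_{Pike} − 2x_{Nadir} = 0, so x_{Pike} = 48.8 − 0.4x_{Nadir}.
For Nadir: ∂π/∂x_{Nadir} = 224 − 4x_{Nadir} − 2x_{Pike} = 0 ⇒ x_{Nadir} = 56 − 0.5x_{Pike}.
Plugging x_{Nadir} into Pike's best response: x_{Pike} = 48.8 − 0.4(56 − 0.5x_{Pike}) ⇒ 0.8x_{Pike} = 26.4, so x_{Pike} = 33.
Then x_{Nadir} = 56 − 0.5·33 = 39.5.

33, 39.5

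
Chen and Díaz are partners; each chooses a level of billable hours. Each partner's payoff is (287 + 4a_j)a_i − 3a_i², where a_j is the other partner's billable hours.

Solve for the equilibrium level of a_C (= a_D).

Chen's payoff is (287 + 4a_D)a_C − 3a_C².
∂π/∂a_C = 287 + 4a_D − 6a_C = 0, so a_C = 287/6 + (2/3)a_D.
By symmetry a_D = a_C; substituting into the reaction function, (1/3)a_C = 287/6 and a_C = 143.5.

143.5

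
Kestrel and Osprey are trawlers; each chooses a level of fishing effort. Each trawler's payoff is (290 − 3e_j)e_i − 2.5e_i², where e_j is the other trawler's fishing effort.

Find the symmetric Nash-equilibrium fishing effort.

36.25

Kestrel's payoff is (290 − 3e_O)e_K − 2.5e_K².
∂π/∂e_K = 290 − 3e_O − 5e_K = 0, so e_K = 58 − 0.6e_O.
The game is symmetric, so in equilibrium e_O = e_K: the reaction function gives 1.6e_K = 58, hence e_K = 36.25.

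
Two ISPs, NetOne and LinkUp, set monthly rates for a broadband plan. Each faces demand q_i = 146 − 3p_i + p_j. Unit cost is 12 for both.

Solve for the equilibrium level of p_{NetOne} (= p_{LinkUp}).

NetOne's profit: π = (p_{NetOne} − 12)(146 − 3p_{NetOne} + p_{LinkUp}).
∂π/∂p_{NetOne} = 182 − 6p_{NetOne} + p_{LinkUp} = 0 ⇒ p_{NetOne} = 91/3 + (1/6)p_{LinkUp}.
By symmetry p_{LinkUp} = p_{NetOne}; substituting into the reaction function, (5/6)p_{NetOne} = 91/3 and p_{NetOne} = 36.4.

36.4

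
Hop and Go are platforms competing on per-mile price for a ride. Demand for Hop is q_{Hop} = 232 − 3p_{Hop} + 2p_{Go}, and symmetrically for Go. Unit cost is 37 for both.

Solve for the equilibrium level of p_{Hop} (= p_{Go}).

Hop's profit: π = (p_{Hop} − 37)(232 − 3p_{Hop} + 2p_{Go}).
∂π/∂p_{Hop} = 343 − 6p_{Hop} + 2p_{Go} = 0 ⇒ p_{Hop} = 343/6 + (1/3)p_{Go}.
By symmetry p_{Go} = p_{Hop}; substituting into the reaction function, (2/3)p_{Hop} = 343/6 and p_{Hop} = 85.75.

85.75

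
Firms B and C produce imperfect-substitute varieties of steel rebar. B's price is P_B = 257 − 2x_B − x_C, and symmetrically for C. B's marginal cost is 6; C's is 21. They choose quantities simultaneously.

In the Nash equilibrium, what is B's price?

Firm B's profit: π = x_B(257 − 2x_B − x_C) − 6x_B.
∂π/∂x_B = 251 − 4x_B − x_C = 0 ⇒ x_B = 62.75 − 0.25x_C.
Similarly x_C = 59 − 0.25x_B.
Solving the two reaction functions simultaneously: (1 − (−0.25)(−0.25))x_B = 62.75 − 0.25·59, so 0.9375x_B = 48 and x_B = 51.2.
Then x_C = 59 − 0.25·51.2 = 46.2.
P_B = 257 − 2·51.2 − 46.2 = 108.4.

108.4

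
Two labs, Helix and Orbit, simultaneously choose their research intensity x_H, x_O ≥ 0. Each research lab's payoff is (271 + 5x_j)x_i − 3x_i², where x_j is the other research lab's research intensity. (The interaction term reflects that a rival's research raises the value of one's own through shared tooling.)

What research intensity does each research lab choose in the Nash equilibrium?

Helix's payoff is (271 + 5x_O)x_H − 3x_H².
∂π/∂x_H = 271 + 5x_O − 6x_H = 0, so x_H = 271/6 + (5/6)x_O.
By symmetry x_O = x_H; substituting into the reaction function, (1/6)x_H = 271/6 and x_H = 271.

271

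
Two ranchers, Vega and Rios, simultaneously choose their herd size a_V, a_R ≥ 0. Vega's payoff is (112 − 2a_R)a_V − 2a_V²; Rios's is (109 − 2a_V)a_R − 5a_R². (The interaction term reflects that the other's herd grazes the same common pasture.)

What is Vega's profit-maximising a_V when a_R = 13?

21.5

Expanding Vega's payoff: 112a_V − 2a_Ra_V − 2a_V².
∂π/∂a_V = 112 − 2a_R − 4a_V = 0, so a_V = 28 − 0.5a_R.
At a_R = 13: a_V = 28 − 0.5·13 = 21.5.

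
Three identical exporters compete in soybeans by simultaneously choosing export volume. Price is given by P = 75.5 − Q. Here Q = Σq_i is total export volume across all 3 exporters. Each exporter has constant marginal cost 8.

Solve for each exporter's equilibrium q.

A representative exporter's profit is π_i = q_i(75.5 − Q) − 8q_i, with Q = q_i + Σ_{j≠i} q_j.
First-order condition: 67.5 − 2q_i − Σ_{j≠i} q_j = 0.
With identical exporters, set every q_j = q: then 67.5 − 2q − 2q = 0, i.e. q = 67.5/4 = 16.875.

16.875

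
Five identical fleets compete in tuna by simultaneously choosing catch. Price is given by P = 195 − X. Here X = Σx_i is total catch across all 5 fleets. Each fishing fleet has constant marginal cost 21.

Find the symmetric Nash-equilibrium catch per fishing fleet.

A representative fishing fleet's profit is π_i = x_i(195 − X) − 21x_i, with X = x_i + Σ_{j≠i} x_j.
First-order condition: 174 − 2x_i − Σ_{j≠i} x_j = 0.
Imposing symmetry (x_j = x for all j) turns Σ_{j≠i} x_j into 4x, so 174 = 6x and x = 29.

29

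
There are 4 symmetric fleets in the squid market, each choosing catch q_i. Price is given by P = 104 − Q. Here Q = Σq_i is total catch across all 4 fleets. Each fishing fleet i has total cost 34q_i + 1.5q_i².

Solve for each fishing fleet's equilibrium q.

A representative fishing fleet's profit is π_i = q_i(104 − Q) − 34q_i − 1.5q_i², with Q = q_i + Σ_{j≠i} q_j.
First-order condition: 70 − 5q_i − Σ_{j≠i} q_j = 0.
Imposing symmetry (q_j = q for all j) turns Σ_{j≠i} q_j into 3q, so 70 = 8q and q = 8.75.

8.75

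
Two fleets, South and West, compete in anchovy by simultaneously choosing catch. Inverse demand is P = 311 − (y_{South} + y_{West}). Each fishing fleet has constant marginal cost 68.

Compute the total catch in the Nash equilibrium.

162

Fishing fleet South's profit: π = y_{South}(311 − (y_{South} + y_{West})) − 68y_{South}.
∂π/∂y_{South} = 243 − 2y_{South} − y_{West} = 0, so y_{South} = 121.5 − 0.5y_{West}.
The game is symmetric, so in equilibrium y_{West} = y_{South}: the reaction function gives 1.5y_{South} = 121.5, hence y_{South} = 81.
Total catch: 81 + 81 = 162.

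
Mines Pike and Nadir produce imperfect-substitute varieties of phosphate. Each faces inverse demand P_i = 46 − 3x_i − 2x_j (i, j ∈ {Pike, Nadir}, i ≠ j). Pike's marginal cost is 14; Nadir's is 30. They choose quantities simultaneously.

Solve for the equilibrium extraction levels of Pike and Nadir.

5, 1

Mine Pike's profit: π = x_{Pike}(46 − 3x_{Pike} − 2x_{Nadir}) − 14x_{Pike}.
∂π/∂x_{Pike} = 32 − 6x_{Pike} − 2x_{Nadir} = 0 ⇒ x_{Pike} = 16/3 − (1/3)x_{Nadir}.
Similarly x_{Nadir} = 8/3 − (1/3)x_{Pike}.
Solving the two reaction functions simultaneously: (1 − (−1/3)(−1/3))x_{Pike} = 16/3 − (1/3)·(8/3), so (8/9)x_{Pike} = 40/9 and x_{Pike} = 5.
Then x_{Nadir} = 8/3 − (1/3)·5 = 1.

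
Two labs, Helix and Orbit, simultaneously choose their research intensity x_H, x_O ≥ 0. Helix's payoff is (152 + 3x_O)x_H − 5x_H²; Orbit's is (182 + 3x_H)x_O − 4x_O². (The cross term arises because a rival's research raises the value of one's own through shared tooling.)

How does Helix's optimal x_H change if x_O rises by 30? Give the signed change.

Expanding Helix's payoff: 152x_H + 3x_Ox_H − 5x_H².
∂π/∂x_H = 152 + 3x_O − 10x_H = 0, so x_H = 15.2 + 0.3x_O.
The reaction-function slope is 0.3, so a 30-unit rise in x_O moves x_H by 0.3 × 30 = 9. Helix's best response rises — the actions are strategic complements.

9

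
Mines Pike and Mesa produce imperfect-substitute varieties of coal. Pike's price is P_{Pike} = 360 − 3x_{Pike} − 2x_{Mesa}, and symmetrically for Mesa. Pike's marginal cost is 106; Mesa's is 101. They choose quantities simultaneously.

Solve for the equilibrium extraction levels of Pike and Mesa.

Mine Pike's profit: π = x_{Pike}(360 − 3x_{Pike} − 2x_{Mesa}) − 106x_{Pike}.
∂π/∂x_{Pike} = 254 − 6x_{Pike} − 2x_{Mesa} = 0 ⇒ x_{Pike} = 127/3 − (1/3)x_{Mesa}.
Similarly x_{Mesa} = 259/6 − (1/3)x_{Pike}.
Solving the two reaction functions simultaneously: (1 − (−1/3)(−1/3))x_{Pike} = 127/3 − (1/3)·(259/6), so (8/9)x_{Pike} = 503/18 and x_{Pike} = 31.4375.
Then x_{Mesa} = 259/6 − (1/3)·31.4375 = 32.6875.

31.4375, 32.6875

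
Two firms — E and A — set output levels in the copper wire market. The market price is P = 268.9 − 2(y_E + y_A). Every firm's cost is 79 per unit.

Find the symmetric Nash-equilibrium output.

Firm E's profit: π = y_E(268.9 − 2(y_E + y_A)) − 79y_E.
∂π/∂y_E = 189.9 − 4y_E − 2y_A = 0, so y_E = 47.475 − 0.5y_A.
By symmetry y_A = y_E; substituting into the reaction function, 1.5y_E = 47.475 and y_E = 31.65.

31.65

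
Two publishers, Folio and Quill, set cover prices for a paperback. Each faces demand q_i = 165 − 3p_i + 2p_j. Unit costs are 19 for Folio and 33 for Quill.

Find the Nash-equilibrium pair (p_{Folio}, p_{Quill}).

Folio's profit: π = (p_{Folio} − 19)(165 − 3p_{Folio} + 2p_{Quill}).
∂π/∂p_{Folio} = 222 − 6p_{Folio} + 2p_{Quill} = 0 ⇒ p_{Folio} = 37 + (1/3)p_{Quill}.
Similarly p_{Quill} = 44 + (1/3)p_{Folio}.
Plugging p_{Quill} into Folio's best response: p_{Folio} = 37 + (1/3)(44 + (1/3)p_{Folio}) ⇒ (8/9)p_{Folio} = 155/3, so p_{Folio} = 58.125.
Then p_{Quill} = 44 + (1/3)·58.125 = 63.375.

58.125, 63.375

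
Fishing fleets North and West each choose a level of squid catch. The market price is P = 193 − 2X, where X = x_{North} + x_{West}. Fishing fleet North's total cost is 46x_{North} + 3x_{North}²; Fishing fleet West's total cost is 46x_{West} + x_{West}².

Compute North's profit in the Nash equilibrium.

Fishing fleet North's profit: π = x_{North}(193 − 2(x_{North} + x_{West})) − 46x_{North} − 3x_{North}².
∂π/∂x_{North} = 147 − 10x_{North} − 2x_{West} = 0, so x_{North} = 14.7 − 0.2x_{West}.
For West: ∂π/∂x_{West} = 147 − 6x_{West} − 2x_{North} = 0 ⇒ x_{West} = 24.5 − (1/3)x_{North}.
Plugging x_{West} into North's best response: x_{North} = 14.7 − 0.2(24.5 − (1/3)x_{North}) ⇒ (14/15)x_{North} = 9.8, so x_{North} = 10.5.
Then x_{West} = 24.5 − (1/3)·10.5 = 21.
Price P = 193 − 2·31.5 = 130.
North's profit: (130 − 46)·10.5 − 3(10.5)² = 551.25.

551.25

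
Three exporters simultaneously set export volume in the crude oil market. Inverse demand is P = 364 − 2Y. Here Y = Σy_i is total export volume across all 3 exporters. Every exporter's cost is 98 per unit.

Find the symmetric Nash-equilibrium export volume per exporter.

A representative exporter's profit is π_i = y_i(364 − 2Y) − 98y_i, with Y = y_i + Σ_{j≠i} y_j.
First-order condition: 266 − 4y_i − 2Σ_{j≠i} y_j = 0.
Imposing symmetry (y_j = y for all j) turns Σ_{j≠i} y_j into 2y, so 266 = 8y and y = 33.25.

33.25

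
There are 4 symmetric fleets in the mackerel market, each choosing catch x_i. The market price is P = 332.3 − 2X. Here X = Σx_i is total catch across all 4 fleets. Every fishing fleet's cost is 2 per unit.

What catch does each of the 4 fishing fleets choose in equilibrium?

A representative fishing fleet's profit is π_i = x_i(332.3 − 2X) − 2x_i, with X = x_i + Σ_{j≠i} x_j.
First-order condition: 330.3 − 4x_i − 2Σ_{j≠i} x_j = 0.
With identical fishing fleets, set every x_j = x: then 330.3 − 4x − 6x = 0, i.e. x = 330.3/10 = 33.03.

33.03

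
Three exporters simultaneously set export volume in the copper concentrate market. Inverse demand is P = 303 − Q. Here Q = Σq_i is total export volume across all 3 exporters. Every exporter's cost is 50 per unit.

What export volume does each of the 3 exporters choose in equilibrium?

63.25

A representative exporter's profit is π_i = q_i(303 − Q) − 50q_i, with Q = q_i + Σ_{j≠i} q_j.
First-order condition: 253 − 2q_i − Σ_{j≠i} q_j = 0.
In a symmetric equilibrium every exporter chooses the same q, so Σ_{j≠i} q_j = 2q. The condition becomes 253 − 4q = 0, giving q = 253/4 = 63.25.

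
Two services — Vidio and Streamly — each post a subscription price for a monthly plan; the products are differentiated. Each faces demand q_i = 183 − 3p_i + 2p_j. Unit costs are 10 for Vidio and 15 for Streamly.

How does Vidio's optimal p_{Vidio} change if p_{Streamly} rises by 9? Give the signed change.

Vidio's profit: π = (p_{Vidio} − 10)(183 − 3p_{Vidio} + 2p_{Streamly}).
∂π/∂p_{Vidio} = 213 − 6p_{Vidio} + 2p_{Streamly} = 0 ⇒ p_{Vidio} = 35.5 + (1/3)p_{Streamly}.
The reaction-function slope is 1/3, so a 9-unit rise in p_{Streamly} moves p_{Vidio} by 1/3 × 9 = 3. Vidio's best response rises — the actions are strategic complements.

3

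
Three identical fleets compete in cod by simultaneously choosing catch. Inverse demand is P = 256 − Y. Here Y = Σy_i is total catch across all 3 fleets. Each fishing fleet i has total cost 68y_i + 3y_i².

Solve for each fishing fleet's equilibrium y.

A representative fishing fleet's profit is π_i = y_i(256 − Y) − 68y_i − 3y_i², with Y = y_i + Σ_{j≠i} y_j.
First-order condition: 188 − 8y_i − Σ_{j≠i} y_j = 0.
With identical fishing fleets, set every y_j = y: then 188 − 8y − 2y = 0, i.e. y = 188/10 = 18.8.

18.8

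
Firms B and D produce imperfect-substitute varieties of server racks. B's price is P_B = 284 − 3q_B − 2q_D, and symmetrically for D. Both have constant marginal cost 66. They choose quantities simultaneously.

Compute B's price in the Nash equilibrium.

147.75

Firm B's profit: π = q_B(284 − 3q_B − 2q_D) − 66q_B.
∂π/∂q_B = 218 − 6q_B − 2q_D = 0 ⇒ q_B = 109/3 − (1/3)q_D.
By symmetry q_D = q_B; substituting into the reaction function, (4/3)q_B = 109/3 and q_B = 27.25.
P_B = 284 − 3·27.25 − 2·27.25 = 147.75.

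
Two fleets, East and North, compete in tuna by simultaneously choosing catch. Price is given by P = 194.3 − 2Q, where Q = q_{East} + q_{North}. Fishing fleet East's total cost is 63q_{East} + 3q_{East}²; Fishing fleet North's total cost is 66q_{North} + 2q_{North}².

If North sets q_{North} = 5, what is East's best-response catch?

Fishing fleet East's profit: π = q_{East}(194.3 − 2(q_{East} + q_{North})) − 63q_{East} − 3q_{East}².
∂π/∂q_{East} = 131.3 − 10q_{East} − 2q_{North} = 0, so q_{East} = 13.13 − 0.2q_{North}.
At q_{North} = 5: q_{East} = 13.13 − 0.2·5 = 12.13.

12.13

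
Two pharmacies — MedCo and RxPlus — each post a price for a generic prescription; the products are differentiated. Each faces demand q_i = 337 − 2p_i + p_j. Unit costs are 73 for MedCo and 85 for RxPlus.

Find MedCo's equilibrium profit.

MedCo's profit: π = (p_{MedCo} − 73)(337 − 2p_{MedCo} + p_{RxPlus}).
∂π/∂p_{MedCo} = 483 − 4p_{MedCo} + p_{RxPlus} = 0 ⇒ p_{MedCo} = 120.75 + 0.25p_{RxPlus}.
Similarly p_{RxPlus} = 126.75 + 0.25p_{MedCo}.
Substituting the second reaction function into the first: p_{MedCo} = 120.75 + 0.25(126.75 + 0.25p_{MedCo}), which gives 0.9375p_{MedCo} = 152.4375 ⇒ p_{MedCo} = 162.6.
Then p_{RxPlus} = 126.75 + 0.25·162.6 = 167.4.
q_{MedCo} = 337 − 2·162.6 + 167.4 = 179.2.
Profit = (162.6 − 73)·179.2 = 16056.32.

16056.32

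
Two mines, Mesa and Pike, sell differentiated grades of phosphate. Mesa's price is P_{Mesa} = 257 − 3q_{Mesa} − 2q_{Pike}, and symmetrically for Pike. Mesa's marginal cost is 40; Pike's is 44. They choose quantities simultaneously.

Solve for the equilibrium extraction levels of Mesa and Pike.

Mine Mesa's profit: π = q_{Mesa}(257 − 3q_{Mesa} − 2q_{Pike}) − 40q_{Mesa}.
∂π/∂q_{Mesa} = 217 − 6q_{Mesa} − 2q_{Pike} = 0 ⇒ q_{Mesa} = 217/6 − (1/3)q_{Pike}.
Similarly q_{Pike} = 35.5 − (1/3)q_{Mesa}.
Solving the two reaction functions simultaneously: (1 − (−1/3)(−1/3))q_{Mesa} = 217/6 − (1/3)·35.5, so (8/9)q_{Mesa} = 73/3 and q_{Mesa} = 27.375.
Then q_{Pike} = 35.5 − (1/3)·27.375 = 26.375.

27.375, 26.375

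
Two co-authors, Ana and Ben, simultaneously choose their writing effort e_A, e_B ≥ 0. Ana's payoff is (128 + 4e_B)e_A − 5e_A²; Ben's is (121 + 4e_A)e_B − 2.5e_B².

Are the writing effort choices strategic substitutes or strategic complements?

strategic complements

Expanding Ana's payoff: 128e_A + 4e_Be_A − 5e_A².
∂π/∂e_A = 128 + 4e_B − 10e_A = 0, so e_A = 12.8 + 0.4e_B.
The best-response slope de_A/de_B = 0.4 > 0: the reaction function is upward-sloping, so the choices are strategic complements.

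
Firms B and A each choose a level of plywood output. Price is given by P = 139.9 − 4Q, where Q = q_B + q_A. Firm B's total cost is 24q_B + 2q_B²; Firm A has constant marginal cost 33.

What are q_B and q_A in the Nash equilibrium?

Firm B's profit: π = q_B(139.9 − 4(q_B + q_A)) − 24q_B − 2q_B².
∂π/∂q_B = 115.9 − 12q_B − 4q_A = 0, so q_B = 1159/120 − (1/3)q_A.
For A: ∂π/∂q_A = 106.9 − 8q_A − 4q_B = 0 ⇒ q_A = 13.3625 − 0.5q_B.
Substituting the second reaction function into the first: q_B = 1159/120 − (1/3)(13.3625 − 0.5q_B), which gives (5/6)q_B = 1249/240 ⇒ q_B = 6.245.
Then q_A = 13.3625 − 0.5·6.245 = 10.24.

6.245, 10.24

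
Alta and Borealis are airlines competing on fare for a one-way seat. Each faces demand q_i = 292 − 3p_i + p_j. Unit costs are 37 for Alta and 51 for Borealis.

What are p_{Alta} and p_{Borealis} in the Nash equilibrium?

81.8, 87.8

Alta's profit: π = (p_{Alta} − 37)(292 − 3p_{Alta} + p_{Borealis}).
∂π/∂p_{Alta} = 403 − 6p_{Alta} + p_{Borealis} = 0 ⇒ p_{Alta} = 403/6 + (1/6)p_{Borealis}.
Similarly p_{Borealis} = 445/6 + (1/6)p_{Alta}.
Plugging p_{Borealis} into Alta's best response: p_{Alta} = 403/6 + (1/6)(445/6 + (1/6)p_{Alta}) ⇒ (35/36)p_{Alta} = 2863/36, so p_{Alta} = 81.8.
Then p_{Borealis} = 445/6 + (1/6)·81.8 = 87.8.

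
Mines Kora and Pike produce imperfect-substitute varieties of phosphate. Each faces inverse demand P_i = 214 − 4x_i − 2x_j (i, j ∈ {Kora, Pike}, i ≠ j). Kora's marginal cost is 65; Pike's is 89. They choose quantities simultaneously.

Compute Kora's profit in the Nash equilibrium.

985.96

Mine Kora's profit: π = x_{Kora}(214 − 4x_{Kora} − 2x_{Pike}) − 65x_{Kora}.
∂π/∂x_{Kora} = 149 − 8x_{Kora} − 2x_{Pike} = 0 ⇒ x_{Kora} = 18.625 − 0.25x_{Pike}.
Similarly x_{Pike} = 15.625 − 0.25x_{Kora}.
Substituting the second reaction function into the first: x_{Kora} = 18.625 − 0.25(15.625 − 0.25x_{Kora}), which gives 0.9375x_{Kora} = 471/32 ⇒ x_{Kora} = 15.7.
Then x_{Pike} = 15.625 − 0.25·15.7 = 11.7.
P_{Kora} = 214 − 4·15.7 − 2·11.7 = 127.8.
Profit = (127.8 − 65)·15.7 = 985.96.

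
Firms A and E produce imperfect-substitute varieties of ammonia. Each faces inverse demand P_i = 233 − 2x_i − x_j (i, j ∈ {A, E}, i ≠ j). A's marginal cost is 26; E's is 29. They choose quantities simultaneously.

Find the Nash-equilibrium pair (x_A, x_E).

Firm A's profit: π = x_A(233 − 2x_A − x_E) − 26x_A.
∂π/∂x_A = 207 − 4x_A − x_E = 0 ⇒ x_A = 51.75 − 0.25x_E.
Similarly x_E = 51 − 0.25x_A.
Plugging x_E into A's best response: x_A = 51.75 − 0.25(51 − 0.25x_A) ⇒ 0.9375x_A = 39, so x_A = 41.6.
Then x_E = 51 − 0.25·41.6 = 40.6.

41.6, 40.6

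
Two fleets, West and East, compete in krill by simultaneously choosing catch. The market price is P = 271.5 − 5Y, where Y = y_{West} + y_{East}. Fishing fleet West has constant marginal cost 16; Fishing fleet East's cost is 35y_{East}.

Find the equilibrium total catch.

Fishing fleet West's profit: π = y_{West}(271.5 − 5(y_{West} + y_{East})) − 16y_{West}.
∂π/∂y_{West} = 255.5 − 10y_{West} − 5y_{East} = 0, so y_{West} = 25.55 − 0.5y_{East}.
By the same steps for East: y_{East} = 23.65 − 0.5y_{West}.
Solving the two reaction functions simultaneously: (1 − (−0.5)(−0.5))y_{West} = 25.55 − 0.5·23.65, so 0.75y_{West} = 13.725 and y_{West} = 18.3.
Then y_{East} = 23.65 − 0.5·18.3 = 14.5.
Total catch: 18.3 + 14.5 = 32.8.

32.8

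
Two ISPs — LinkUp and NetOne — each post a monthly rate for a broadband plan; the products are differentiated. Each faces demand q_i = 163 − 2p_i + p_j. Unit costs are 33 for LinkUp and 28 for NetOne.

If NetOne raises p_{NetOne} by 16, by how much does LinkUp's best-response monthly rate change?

4

LinkUp's profit: π = (p_{LinkUp} − 33)(163 − 2p_{LinkUp} + p_{NetOne}).
∂π/∂p_{LinkUp} = 229 − 4p_{LinkUp} + p_{NetOne} = 0 ⇒ p_{LinkUp} = 57.25 + 0.25p_{NetOne}.
The reaction-function slope is 0.25, so a 16-unit rise in p_{NetOne} moves p_{LinkUp} by 0.25 × 16 = 4. LinkUp's best response rises — the actions are strategic complements.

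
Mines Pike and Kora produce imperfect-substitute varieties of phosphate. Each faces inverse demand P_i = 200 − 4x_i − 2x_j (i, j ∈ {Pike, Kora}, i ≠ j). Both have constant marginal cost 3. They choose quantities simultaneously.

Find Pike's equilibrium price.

81.8

Mine Pike's profit: π = x_{Pike}(200 − 4x_{Pike} − 2x_{Kora}) − 3x_{Pike}.
∂π/∂x_{Pike} = 197 − 8x_{Pike} − 2x_{Kora} = 0 ⇒ x_{Pike} = 24.625 − 0.25x_{Kora}.
By symmetry x_{Kora} = x_{Pike}; substituting into the reaction function, 1.25x_{Pike} = 24.625 and x_{Pike} = 19.7.
P_{Pike} = 200 − 4·19.7 − 2·19.7 = 81.8.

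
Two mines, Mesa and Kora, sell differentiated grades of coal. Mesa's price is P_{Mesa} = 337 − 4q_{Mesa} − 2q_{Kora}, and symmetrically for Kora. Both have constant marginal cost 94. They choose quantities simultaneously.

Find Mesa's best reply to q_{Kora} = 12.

Mine Mesa's profit: π = q_{Mesa}(337 − 4q_{Mesa} − 2q_{Kora}) − 94q_{Mesa}.
∂π/∂q_{Mesa} = 243 − 8q_{Mesa} − 2q_{Kora} = 0 ⇒ q_{Mesa} = 30.375 − 0.25q_{Kora}.
At q_{Kora} = 12: q_{Mesa} = 30.375 − 0.25·12 = 27.375.

27.375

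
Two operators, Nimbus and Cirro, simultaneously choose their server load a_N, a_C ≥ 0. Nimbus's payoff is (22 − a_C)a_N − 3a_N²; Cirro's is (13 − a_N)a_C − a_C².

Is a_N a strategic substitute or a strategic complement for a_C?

strategic substitutes

Expanding Nimbus's payoff: 22a_N − a_Ca_N − 3a_N².
∂π/∂a_N = 22 − a_C − 6a_N = 0, so a_N = 11/3 − (1/6)a_C.
The best-response slope da_N/da_C = −1/6 < 0: the reaction function is downward-sloping, so the choices are strategic substitutes.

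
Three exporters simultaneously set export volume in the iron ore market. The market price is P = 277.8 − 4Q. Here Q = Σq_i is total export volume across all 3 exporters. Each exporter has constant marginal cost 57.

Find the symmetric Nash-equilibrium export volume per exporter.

A representative exporter's profit is π_i = q_i(277.8 − 4Q) − 57q_i, with Q = q_i + Σ_{j≠i} q_j.
First-order condition: 220.8 − 8q_i − 4Σ_{j≠i} q_j = 0.
Imposing symmetry (q_j = q for all j) turns Σ_{j≠i} q_j into 2q, so 220.8 = 16q and q = 13.8.

13.8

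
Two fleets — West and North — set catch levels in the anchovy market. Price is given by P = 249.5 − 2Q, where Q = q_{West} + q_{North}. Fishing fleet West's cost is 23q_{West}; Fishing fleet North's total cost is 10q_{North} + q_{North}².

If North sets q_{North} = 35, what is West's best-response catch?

Fishing fleet West's profit: π = q_{West}(249.5 − 2(q_{West} + q_{North})) − 23q_{West}.
∂π/∂q_{West} = 226.5 − 4q_{West} − 2q_{North} = 0, so q_{West} = 56.625 − 0.5q_{North}.
At q_{North} = 35: q_{West} = 56.625 − 0.5·35 = 39.125.

39.125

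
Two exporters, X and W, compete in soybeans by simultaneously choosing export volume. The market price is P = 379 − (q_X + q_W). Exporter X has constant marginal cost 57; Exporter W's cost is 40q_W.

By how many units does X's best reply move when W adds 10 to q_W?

-5

Exporter X's profit: π = q_X(379 − (q_X + q_W)) − 57q_X.
∂π/∂q_X = 322 − 2q_X − q_W = 0, so q_X = 161 − 0.5q_W.
The reaction-function slope is −0.5, so a 10-unit rise in q_W moves q_X by −0.5 × 10 = −5. X's best response falls — the actions are strategic substitutes.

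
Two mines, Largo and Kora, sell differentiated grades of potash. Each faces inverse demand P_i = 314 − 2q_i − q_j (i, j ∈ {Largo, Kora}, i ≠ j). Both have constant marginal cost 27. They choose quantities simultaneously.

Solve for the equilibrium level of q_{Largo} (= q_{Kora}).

57.4

Mine Largo's profit: π = q_{Largo}(314 − 2q_{Largo} − q_{Kora}) − 27q_{Largo}.
∂π/∂q_{Largo} = 287 − 4q_{Largo} − q_{Kora} = 0 ⇒ q_{Largo} = 71.75 − 0.25q_{Kora}.
The game is symmetric, so in equilibrium q_{Kora} = q_{Largo}: the reaction function gives 1.25q_{Largo} = 71.75, hence q_{Largo} = 57.4.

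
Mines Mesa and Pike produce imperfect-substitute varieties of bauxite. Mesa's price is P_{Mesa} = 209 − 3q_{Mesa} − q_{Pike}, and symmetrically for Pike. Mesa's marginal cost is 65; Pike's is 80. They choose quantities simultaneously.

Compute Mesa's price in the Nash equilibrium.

Mine Mesa's profit: π = q_{Mesa}(209 − 3q_{Mesa} − q_{Pike}) − 65q_{Mesa}.
∂π/∂q_{Mesa} = 144 − 6q_{Mesa} − q_{Pike} = 0 ⇒ q_{Mesa} = 24 − (1/6)q_{Pike}.
Similarly q_{Pike} = 21.5 − (1/6)q_{Mesa}.
Substituting the second reaction function into the first: q_{Mesa} = 24 − (1/6)(21.5 − (1/6)q_{Mesa}), which gives (35/36)q_{Mesa} = 245/12 ⇒ q_{Mesa} = 21.
Then q_{Pike} = 21.5 − (1/6)·21 = 18.
P_{Mesa} = 209 − 3·21 − 18 = 128.

128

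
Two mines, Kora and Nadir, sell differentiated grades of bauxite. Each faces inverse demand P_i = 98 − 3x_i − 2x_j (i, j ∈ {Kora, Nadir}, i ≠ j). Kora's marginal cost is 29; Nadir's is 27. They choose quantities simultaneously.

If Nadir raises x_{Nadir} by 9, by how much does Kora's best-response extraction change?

Mine Kora's profit: π = x_{Kora}(98 − 3x_{Kora} − 2x_{Nadir}) − 29x_{Kora}.
∂π/∂x_{Kora} = 69 − 6x_{Kora} − 2x_{Nadir} = 0 ⇒ x_{Kora} = 11.5 − (1/3)x_{Nadir}.
The reaction-function slope is −1/3, so a 9-unit rise in x_{Nadir} moves x_{Kora} by −1/3 × 9 = −3. Kora's best response falls — the actions are strategic substitutes.

-3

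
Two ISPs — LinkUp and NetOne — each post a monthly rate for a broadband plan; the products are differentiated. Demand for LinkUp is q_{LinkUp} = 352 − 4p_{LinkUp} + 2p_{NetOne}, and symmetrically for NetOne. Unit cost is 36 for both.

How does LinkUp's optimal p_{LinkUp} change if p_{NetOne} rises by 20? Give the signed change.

5

LinkUp's profit: π = (p_{LinkUp} − 36)(352 − 4p_{LinkUp} + 2p_{NetOne}).
∂π/∂p_{LinkUp} = 496 − 8p_{LinkUp} + 2p_{NetOne} = 0 ⇒ p_{LinkUp} = 62 + 0.25p_{NetOne}.
The reaction-function slope is 0.25, so a 20-unit rise in p_{NetOne} moves p_{LinkUp} by 0.25 × 20 = 5. LinkUp's best response rises — the actions are strategic complements.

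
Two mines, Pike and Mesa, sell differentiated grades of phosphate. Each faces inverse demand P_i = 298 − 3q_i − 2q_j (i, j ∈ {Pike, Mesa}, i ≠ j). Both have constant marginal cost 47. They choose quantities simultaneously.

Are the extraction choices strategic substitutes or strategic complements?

strategic substitutes

Mine Pike's profit: π = q_{Pike}(298 − 3q_{Pike} − 2q_{Mesa}) − 47q_{Pike}.
∂π/∂q_{Pike} = 251 − 6q_{Pike} − 2q_{Mesa} = 0 ⇒ q_{Pike} = 251/6 − (1/3)q_{Mesa}.
The best-response slope dq_{Pike}/dq_{Mesa} = −1/3 < 0: the reaction function is downward-sloping, so the choices are strategic substitutes.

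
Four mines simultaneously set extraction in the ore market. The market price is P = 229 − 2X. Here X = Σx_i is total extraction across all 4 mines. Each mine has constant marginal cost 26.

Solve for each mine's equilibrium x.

A representative mine's profit is π_i = x_i(229 − 2X) − 26x_i, with X = x_i + Σ_{j≠i} x_j.
First-order condition: 203 − 4x_i − 2Σ_{j≠i} x_j = 0.
In a symmetric equilibrium every mine chooses the same x, so Σ_{j≠i} x_j = 3x. The condition becomes 203 − 10x = 0, giving x = 203/10 = 20.3.

20.3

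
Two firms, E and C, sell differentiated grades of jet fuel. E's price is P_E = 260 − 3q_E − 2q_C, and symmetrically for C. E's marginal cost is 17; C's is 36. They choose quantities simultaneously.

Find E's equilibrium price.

111.6875

Firm E's profit: π = q_E(260 − 3q_E − 2q_C) − 17q_E.
∂π/∂q_E = 243 − 6q_E − 2q_C = 0 ⇒ q_E = 40.5 − (1/3)q_C.
Similarly q_C = 112/3 − (1/3)q_E.
Substituting the second reaction function into the first: q_E = 40.5 − (1/3)(112/3 − (1/3)q_E), which gives (8/9)q_E = 505/18 ⇒ q_E = 31.5625.
Then q_C = 112/3 − (1/3)·31.5625 = 26.8125.
P_E = 260 − 3·31.5625 − 2·26.8125 = 111.6875.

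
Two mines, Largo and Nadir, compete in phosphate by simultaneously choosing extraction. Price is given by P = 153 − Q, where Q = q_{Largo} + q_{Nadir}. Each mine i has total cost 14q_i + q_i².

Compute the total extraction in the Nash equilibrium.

55.6

Mine Largo's profit: π = q_{Largo}(153 − (q_{Largo} + q_{Nadir})) − 14q_{Largo} − q_{Largo}².
∂π/∂q_{Largo} = 139 − 4q_{Largo} − q_{Nadir} = 0, so q_{Largo} = 34.75 − 0.25q_{Nadir}.
The game is symmetric, so in equilibrium q_{Nadir} = q_{Largo}: the reaction function gives 1.25q_{Largo} = 34.75, hence q_{Largo} = 27.8.
Total extraction: 27.8 + 27.8 = 55.6.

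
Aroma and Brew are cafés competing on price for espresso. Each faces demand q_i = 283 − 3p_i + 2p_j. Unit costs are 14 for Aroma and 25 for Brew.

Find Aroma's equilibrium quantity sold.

207.9375

Aroma's profit: π = (p_{Aroma} − 14)(283 − 3p_{Aroma} + 2p_{Brew}).
∂π/∂p_{Aroma} = 325 − 6p_{Aroma} + 2p_{Brew} = 0 ⇒ p_{Aroma} = 325/6 + (1/3)p_{Brew}.
Similarly p_{Brew} = 179/3 + (1/3)p_{Aroma}.
Plugging p_{Brew} into Aroma's best response: p_{Aroma} = 325/6 + (1/3)(179/3 + (1/3)p_{Aroma}) ⇒ (8/9)p_{Aroma} = 1333/18, so p_{Aroma} = 83.3125.
Then p_{Brew} = 179/3 + (1/3)·83.3125 = 87.4375.
q_{Aroma} = 283 − 3·83.3125 + 2·87.4375 = 207.9375.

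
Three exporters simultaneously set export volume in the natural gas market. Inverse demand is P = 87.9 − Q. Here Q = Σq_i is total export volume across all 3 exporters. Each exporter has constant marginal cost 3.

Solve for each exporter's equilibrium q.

21.225

A representative exporter's profit is π_i = q_i(87.9 − Q) − 3q_i, with Q = q_i + Σ_{j≠i} q_j.
First-order condition: 84.9 − 2q_i − Σ_{j≠i} q_j = 0.
With identical exporters, set every q_j = q: then 84.9 − 2q − 2q = 0, i.e. q = 84.9/4 = 21.225.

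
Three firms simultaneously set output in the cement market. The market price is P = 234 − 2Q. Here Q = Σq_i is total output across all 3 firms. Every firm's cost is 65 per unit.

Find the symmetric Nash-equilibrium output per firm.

21.125

A representative firm's profit is π_i = q_i(234 − 2Q) − 65q_i, with Q = q_i + Σ_{j≠i} q_j.
First-order condition: 169 − 4q_i − 2Σ_{j≠i} q_j = 0.
Imposing symmetry (q_j = q for all j) turns Σ_{j≠i} q_j into 2q, so 169 = 8q and q = 21.125.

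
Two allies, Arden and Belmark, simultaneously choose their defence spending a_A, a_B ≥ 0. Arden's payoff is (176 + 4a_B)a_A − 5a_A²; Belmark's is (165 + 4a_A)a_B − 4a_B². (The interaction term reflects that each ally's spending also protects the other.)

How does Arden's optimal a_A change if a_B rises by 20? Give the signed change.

8

Expanding Arden's payoff: 176a_A + 4a_Ba_A − 5a_A².
∂π/∂a_A = 176 + 4a_B − 10a_A = 0, so a_A = 17.6 + 0.4a_B.
The reaction-function slope is 0.4, so a 20-unit rise in a_B moves a_A by 0.4 × 20 = 8. Arden's best response rises — the actions are strategic complements.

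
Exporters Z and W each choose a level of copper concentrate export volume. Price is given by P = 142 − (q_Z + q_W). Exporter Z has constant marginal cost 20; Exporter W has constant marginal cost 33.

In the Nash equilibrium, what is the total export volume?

77

Exporter Z's profit: π = q_Z(142 − (q_Z + q_W)) − 20q_Z.
∂π/∂q_Z = 122 − 2q_Z − q_W = 0, so q_Z = 61 − 0.5q_W.
By the same steps for W: q_W = 54.5 − 0.5q_Z.
Solving the two reaction functions simultaneously: (1 − (−0.5)(−0.5))q_Z = 61 − 0.5·54.5, so 0.75q_Z = 33.75 and q_Z = 45.
Then q_W = 54.5 − 0.5·45 = 32.
Total export volume: 45 + 32 = 77.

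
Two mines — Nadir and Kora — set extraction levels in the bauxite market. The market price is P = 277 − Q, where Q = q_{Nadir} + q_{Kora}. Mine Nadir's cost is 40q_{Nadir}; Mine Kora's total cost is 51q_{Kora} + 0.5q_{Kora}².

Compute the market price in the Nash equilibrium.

137

Mine Nadir's profit: π = q_{Nadir}(277 − (q_{Nadir} + q_{Kora})) − 40q_{Nadir}.
∂π/∂q_{Nadir} = 237 − 2q_{Nadir} − q_{Kora} = 0, so q_{Nadir} = 118.5 − 0.5q_{Kora}.
For Kora: ∂π/∂q_{Kora} = 226 − 3q_{Kora} − q_{Nadir} = 0 ⇒ q_{Kora} = 226/3 − (1/3)q_{Nadir}.
Plugging q_{Kora} into Nadir's best response: q_{Nadir} = 118.5 − 0.5(226/3 − (1/3)q_{Nadir}) ⇒ (5/6)q_{Nadir} = 485/6, so q_{Nadir} = 97.
Then q_{Kora} = 226/3 − (1/3)·97 = 43.
Equilibrium price: P = 277 − 140 = 137.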